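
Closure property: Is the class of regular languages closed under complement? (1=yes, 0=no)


Regular languages are closed under all standard operations:
- Union: Yes (product construction)
- Intersection: Yes (product construction)
- Complement: Yes (swap accept/reject)
- Concatenation: Yes (NFA construction)
Operation: complement -> Closed

1


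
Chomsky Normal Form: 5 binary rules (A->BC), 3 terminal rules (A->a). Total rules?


CNF allows two rule forms:
  A -> BC (binary): 5 rules
  A -> a (terminal): 3 rules
Total = 5 + 3 = 8

8


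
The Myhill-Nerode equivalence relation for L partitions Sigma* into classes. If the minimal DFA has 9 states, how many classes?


Myhill-Nerode theorem:
Number of equivalence classes = number of states in minimal DFA
Minimal DFA states = 9
Therefore equivalence classes = 9

9


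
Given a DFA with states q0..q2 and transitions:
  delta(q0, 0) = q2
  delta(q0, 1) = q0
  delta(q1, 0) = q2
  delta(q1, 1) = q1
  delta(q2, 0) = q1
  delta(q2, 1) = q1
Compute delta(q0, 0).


Looking up transition function:
delta(q0, 0) in the table
Row: q0, Column: 0
Result: q2

q2


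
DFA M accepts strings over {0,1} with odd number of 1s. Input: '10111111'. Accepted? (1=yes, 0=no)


DFA has 2 states: q_even (start, accept=no) and q_odd
Processing string '10111111' character by character:
  Position 0: read '1', 1-count=1 -> q_odd
  Position 1: read '0', 1-count=1 -> q_odd (no change)
  Position 2: read '1', 1-count=2 -> q_even
  Position 3: read '1', 1-count=3 -> q_odd
  Position 4: read '1', 1-count=4 -> q_even
  Position 5: read '1', 1-count=5 -> q_odd
  Position 6: read '1', 1-count=6 -> q_even
  Position 7: read '1', 1-count=7 -> q_odd
Final state: q_odd, total 1s = 7 (odd); the DFA requires an odd count -> accept

1


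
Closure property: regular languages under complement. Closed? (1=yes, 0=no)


Regular languages are closed under:
- Union (DFA product construction)
- Intersection (DFA product construction)
- Complement (swap accept/reject states)
- Concatenation (NFA construction)
- Kleene star (NFA construction)
complement is in this list
Therefore: closed

1


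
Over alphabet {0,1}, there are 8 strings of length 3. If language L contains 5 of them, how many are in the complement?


Alphabet: {0,1}
String length: 3
Total strings of length 3 = 2^3 = 8
Strings in L = 5
Complement = total - |L|
= 8 - 5
= 3

3


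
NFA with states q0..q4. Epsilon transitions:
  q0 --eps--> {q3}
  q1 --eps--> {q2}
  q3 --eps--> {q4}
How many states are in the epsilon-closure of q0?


Starting from q0
Initialize closure = {q0}
Follow epsilon from q0 -> add q3
Follow epsilon from q3 -> add q4
Final closure: {q0, q3, q4}
Size = 3

3


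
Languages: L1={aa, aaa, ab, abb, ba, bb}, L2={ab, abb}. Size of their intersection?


L1 = {aa, aaa, ab, abb, ba, bb}
L2 = {ab, abb}
Checking each string in L1 against L2:
  'aa': in L2? No
  'aaa': in L2? No
  'ab': in L2? Yes
  'abb': in L2? Yes
  'ba': in L2? No
  'bb': in L2? No
Intersection = {ab, abb}
|L1 ∩ L2| = 2

2


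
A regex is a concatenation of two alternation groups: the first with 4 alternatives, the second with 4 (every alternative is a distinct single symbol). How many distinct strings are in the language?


First group: 4 alternatives
Second group: 4 alternatives
Concatenation: each choice from group 1 pairs with each from group 2
Total = 4 x 4 = 16

16


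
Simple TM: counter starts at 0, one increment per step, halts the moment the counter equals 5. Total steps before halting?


Counter starts at 0. Counting sequence:
  Step 1: counter = 1
  Step 2: counter = 2
  Step 3: counter = 3
  Step 4: counter = 4
  Step 5: counter = 5
Counter reached 5 -> halt
Total steps = 5

5


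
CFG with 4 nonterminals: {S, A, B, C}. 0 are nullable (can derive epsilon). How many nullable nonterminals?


Nonterminals: {S, A, B, C}
A nonterminal is nullable if it can derive epsilon
Counting nullable nonterminals: 0
Total nullable = 0

0


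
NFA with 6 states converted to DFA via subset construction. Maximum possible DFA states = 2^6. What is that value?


NFA has 6 states
Subset construction: each DFA state = subset of NFA states
Maximum subsets = 2^6
2^6 = 64

64


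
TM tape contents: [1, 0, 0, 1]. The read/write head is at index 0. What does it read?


Tape: [1, 0, 0, 1]
Positions: 0 1 2 3
Values:    1 0 0 1
Head at position 0
tape[0] = 1

1


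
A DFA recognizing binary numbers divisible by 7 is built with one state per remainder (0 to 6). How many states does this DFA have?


Divisibility by 7 is tracked via the remainder mod 7: 0, 1, ..., 6
The construction assigns one state to each remainder
Number of remainders = 7

7


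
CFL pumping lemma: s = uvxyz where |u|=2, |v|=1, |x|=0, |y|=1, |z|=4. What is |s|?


|s| = |u| + |v| + |x| + |y| + |z|
= 2 + 1 + 0 + 1 + 4
= 3 + 0 + 5
= 3 + 5
= 8

8


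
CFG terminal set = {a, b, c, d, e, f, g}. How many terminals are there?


Terminal symbols: a, b, c, d, e, f, g
Counting each: a (#1), b (#2), c (#3), d (#4), e (#5), f (#6), g (#7)
Total = 7

7


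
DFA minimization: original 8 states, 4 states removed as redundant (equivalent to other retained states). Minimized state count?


Original DFA: 8 states
Redundant states removed: 4
Minimized states = original - removed
= 8 - 4
= 4

4


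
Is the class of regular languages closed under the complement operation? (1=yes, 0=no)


Regular languages are closed under:
- Union (DFA product construction)
- Intersection (DFA product construction)
- Complement (swap accept/reject states)
- Concatenation (NFA construction)
- Kleene star (NFA construction)
complement is in this list
Therefore: closed

1


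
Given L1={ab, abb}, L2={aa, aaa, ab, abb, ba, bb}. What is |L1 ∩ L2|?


L1 = {ab, abb}
L2 = {aa, aaa, ab, abb, ba, bb}
Checking each string in L1 against L2:
  'ab': in L2? Yes
  'abb': in L2? Yes
Intersection = {ab, abb}
|L1 ∩ L2| = 2

2


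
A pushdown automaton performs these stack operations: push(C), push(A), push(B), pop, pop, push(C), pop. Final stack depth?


Tracing stack operations:
  push(C) -> stack = [C], depth=1
  push(A) -> stack = [C,A], depth=2
  push(B) -> stack = [C,A,B], depth=3
  pop -> removed B, stack = [C,A], depth=2
  pop -> removed A, stack = [C], depth=1
  push(C) -> stack = [C,C], depth=2
  pop -> removed C, stack = [C], depth=1
Final depth = 1

1


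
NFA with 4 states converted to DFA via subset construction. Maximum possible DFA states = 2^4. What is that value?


NFA has 4 states
Subset construction: each DFA state = subset of NFA states
Maximum subsets = 2^4
2^4 = 16

16


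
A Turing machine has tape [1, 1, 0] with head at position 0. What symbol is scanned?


Tape: [1, 1, 0]
Positions: 0 1 2
Values:    1 1 0
Head at position 0
tape[0] = 1

1


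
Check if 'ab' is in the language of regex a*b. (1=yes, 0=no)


Pattern: a*b
String: 'ab'
Pattern requires: zero or more 'a's followed by exactly one 'b'
Found 1 leading 'a's
Remaining: 'b'
Remaining is exactly 'b' -> match
Result: 1

1


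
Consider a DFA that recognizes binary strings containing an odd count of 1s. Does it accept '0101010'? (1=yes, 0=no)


DFA has 2 states: q_even (start, accept=no) and q_odd
Processing string '0101010' character by character:
  Position 0: read '0', 1-count=0 -> q_even (no change)
  Position 1: read '1', 1-count=1 -> q_odd
  Position 2: read '0', 1-count=1 -> q_odd (no change)
  Position 3: read '1', 1-count=2 -> q_even
  Position 4: read '0', 1-count=2 -> q_even (no change)
  Position 5: read '1', 1-count=3 -> q_odd
  Position 6: read '0', 1-count=3 -> q_odd (no change)
Final state: q_odd, total 1s = 3 (odd); the DFA requires an odd count -> accept

1


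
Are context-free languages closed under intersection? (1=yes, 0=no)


CFL closure properties:
  Closed under: union, concatenation, Kleene star
  NOT closed under: intersection, complement
Operation 'intersection' is in not-closed list -> No (not closed)

0


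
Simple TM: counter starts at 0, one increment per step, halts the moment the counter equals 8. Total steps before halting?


Counter starts at 0. Counting sequence:
  Step 1: counter = 1
  Step 2: counter = 2
  Step 3: counter = 3
  Step 4: counter = 4
  Step 5: counter = 5
  Step 6: counter = 6
  Step 7: counter = 7
  Step 8: counter = 8
Counter reached 8 -> halt
Total steps = 8

8


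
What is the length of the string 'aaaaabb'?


String: 'aaaaabb'
Counting characters:
  'a' appears 5 time(s)
  'b' appears 2 time(s)
Total length = 5 + 2 = 7

7


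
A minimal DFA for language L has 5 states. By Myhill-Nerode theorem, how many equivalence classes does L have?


Myhill-Nerode theorem:
Number of equivalence classes = number of states in minimal DFA
Minimal DFA states = 5
Therefore equivalence classes = 5

5


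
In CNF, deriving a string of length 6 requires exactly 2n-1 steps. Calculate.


Chomsky Normal Form derivation:
String length n = 6
Each step either:
  - Splits a nonterminal into two (n-1 such steps)
  - Converts a nonterminal to terminal (n such steps)
Total = (n-1) + n = 2n - 1
= 2(6) - 1
= 12 - 1
= 11

11


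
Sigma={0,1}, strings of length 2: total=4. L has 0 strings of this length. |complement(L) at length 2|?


Alphabet: {0,1}
String length: 2
Total strings of length 2 = 2^2 = 4
Strings in L = 0
Complement = total - |L|
= 4 - 0
= 4

4


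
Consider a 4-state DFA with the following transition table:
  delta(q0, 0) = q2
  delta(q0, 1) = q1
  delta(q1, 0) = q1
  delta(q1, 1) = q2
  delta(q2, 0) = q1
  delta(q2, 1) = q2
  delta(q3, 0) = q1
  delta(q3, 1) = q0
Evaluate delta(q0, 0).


Looking up transition function:
delta(q0, 0) in the table
Row: q0, Column: 0
Result: q2

q2


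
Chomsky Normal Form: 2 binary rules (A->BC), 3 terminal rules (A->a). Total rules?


CNF allows two rule forms:
  A -> BC (binary): 2 rules
  A -> a (terminal): 3 rules
Total = 2 + 3 = 5

5


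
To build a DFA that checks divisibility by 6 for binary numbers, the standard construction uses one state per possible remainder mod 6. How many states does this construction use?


Divisibility by 6 is tracked via the remainder mod 6: 0, 1, ..., 5
The construction assigns one state to each remainder
Number of remainders = 6

6


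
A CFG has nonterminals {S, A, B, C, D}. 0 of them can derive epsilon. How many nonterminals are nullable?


Nonterminals: {S, A, B, C, D}
A nonterminal is nullable if it can derive epsilon
Counting nullable nonterminals: 0
Total nullable = 0

0


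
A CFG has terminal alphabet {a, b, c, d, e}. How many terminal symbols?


Terminal symbols: a, b, c, d, e
Counting each: a (#1), b (#2), c (#3), d (#4), e (#5)
Total = 5

5


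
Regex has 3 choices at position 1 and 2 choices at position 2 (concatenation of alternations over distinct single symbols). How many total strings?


First group: 3 alternatives
Second group: 2 alternatives
Concatenation: each choice from group 1 pairs with each from group 2
Total = 3 x 2 = 6

6


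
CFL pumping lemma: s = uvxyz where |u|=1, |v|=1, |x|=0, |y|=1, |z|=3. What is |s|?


|s| = |u| + |v| + |x| + |y| + |z|
= 1 + 1 + 0 + 1 + 3
= 2 + 0 + 4
= 2 + 4
= 6

6


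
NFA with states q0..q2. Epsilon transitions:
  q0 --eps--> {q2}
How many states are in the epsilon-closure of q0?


Starting from q0
Initialize closure = {q0}
Follow epsilon from q0 -> add q2
Final closure: {q0, q2}
Size = 2

2


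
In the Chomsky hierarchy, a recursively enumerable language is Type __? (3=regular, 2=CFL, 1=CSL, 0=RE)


Chomsky hierarchy levels:
  Type 3: Regular (DFA/NFA/regex)
  Type 2: Context-free (PDA)
  Type 1: Context-sensitive
  Type 0: Recursively enumerable (TM)
'recursively enumerable' corresponds to Type 0

0


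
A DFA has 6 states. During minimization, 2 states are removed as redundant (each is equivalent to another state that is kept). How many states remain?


Original DFA: 6 states
Redundant states removed: 2
Minimized states = original - removed
= 6 - 2
= 4

4


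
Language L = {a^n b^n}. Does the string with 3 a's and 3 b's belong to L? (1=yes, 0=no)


Language requires equal numbers of a's and b's
PDA pushes for each 'a', pops for each 'b'
Number of a's = 3
Number of b's = 3
3 == 3 -> Accept

1


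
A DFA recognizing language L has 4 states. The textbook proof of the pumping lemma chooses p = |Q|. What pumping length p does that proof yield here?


Pumping lemma for regular languages (standard proof):
Take p = |Q|, the number of DFA states.
Any string of length >= |Q| passes through |Q|+1 states while reading its first |Q| symbols,
so by pigeonhole some state repeats, giving the loop that can be pumped.
Here |Q| = 4
Therefore the proof uses p = 4

4


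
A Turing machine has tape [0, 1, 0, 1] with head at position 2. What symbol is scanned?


Tape: [0, 1, 0, 1]
Positions: 0 1 2 3
Values:    0 1 0 1
Head at position 2
tape[2] = 0

0


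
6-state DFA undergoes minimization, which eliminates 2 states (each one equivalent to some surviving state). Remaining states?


Original DFA: 6 states
Redundant states removed: 2
Minimized states = original - removed
= 6 - 2
= 4

4


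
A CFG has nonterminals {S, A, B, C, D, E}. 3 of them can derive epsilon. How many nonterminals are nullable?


Nonterminals: {S, A, B, C, D, E}
A nonterminal is nullable if it can derive epsilon
Counting nullable nonterminals: 3
Total nullable = 3

3


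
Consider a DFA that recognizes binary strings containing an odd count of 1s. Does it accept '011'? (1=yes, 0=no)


DFA has 2 states: q_even (start, accept=no) and q_odd
Processing string '011' character by character:
  Position 0: read '0', 1-count=0 -> q_even (no change)
  Position 1: read '1', 1-count=1 -> q_odd
  Position 2: read '1', 1-count=2 -> q_even
Final state: q_even, total 1s = 2 (even); the DFA requires an odd count -> reject

0


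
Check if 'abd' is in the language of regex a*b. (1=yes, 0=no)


Pattern: a*b
String: 'abd'
Pattern requires: zero or more 'a's followed by exactly one 'b'
Found 1 leading 'a's
Remaining: 'bd'
Remaining is not 'b' -> no match
Result: 0

0


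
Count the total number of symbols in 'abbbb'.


String: 'abbbb'
Counting characters:
  'a' appears 1 time(s)
  'b' appears 4 time(s)
Total length = 1 + 4 = 5

5


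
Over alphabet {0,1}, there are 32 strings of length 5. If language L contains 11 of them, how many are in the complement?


Alphabet: {0,1}
String length: 5
Total strings of length 5 = 2^5 = 32
Strings in L = 11
Complement = total - |L|
= 32 - 11
= 21

21


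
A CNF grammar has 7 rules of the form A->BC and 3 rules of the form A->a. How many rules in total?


CNF allows two rule forms:
  A -> BC (binary): 7 rules
  A -> a (terminal): 3 rules
Total = 7 + 3 = 10

10


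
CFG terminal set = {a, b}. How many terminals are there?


Terminal symbols: a, b
Counting each: a (#1), b (#2)
Total = 2

2


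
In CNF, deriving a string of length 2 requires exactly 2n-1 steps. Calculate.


Chomsky Normal Form derivation:
String length n = 2
Each step either:
  - Splits a nonterminal into two (n-1 such steps)
  - Converts a nonterminal to terminal (n such steps)
Total = (n-1) + n = 2n - 1
= 2(2) - 1
= 4 - 1
= 3

3


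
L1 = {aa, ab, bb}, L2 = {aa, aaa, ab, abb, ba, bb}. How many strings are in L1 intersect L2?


L1 = {aa, ab, bb}
L2 = {aa, aaa, ab, abb, ba, bb}
Checking each string in L1 against L2:
  'aa': in L2? Yes
  'ab': in L2? Yes
  'bb': in L2? Yes
Intersection = {aa, ab, bb}
|L1 ∩ L2| = 3

3


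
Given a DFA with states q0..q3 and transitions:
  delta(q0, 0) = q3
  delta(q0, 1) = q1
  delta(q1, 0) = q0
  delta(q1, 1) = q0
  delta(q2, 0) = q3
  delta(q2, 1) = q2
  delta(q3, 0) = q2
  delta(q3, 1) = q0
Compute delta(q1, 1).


Looking up transition function:
delta(q1, 1) in the table
Row: q1, Column: 1
Result: q0

q0


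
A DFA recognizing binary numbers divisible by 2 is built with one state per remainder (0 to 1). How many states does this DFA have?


Divisibility by 2 is tracked via the remainder mod 2: 0, 1, ..., 1
The construction assigns one state to each remainder
Number of remainders = 2

2


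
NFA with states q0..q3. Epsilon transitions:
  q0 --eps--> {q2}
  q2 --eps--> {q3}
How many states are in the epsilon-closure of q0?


Starting from q0
Initialize closure = {q0}
Follow epsilon from q0 -> add q2
Follow epsilon from q2 -> add q3
Final closure: {q0, q2, q3}
Size = 3

3


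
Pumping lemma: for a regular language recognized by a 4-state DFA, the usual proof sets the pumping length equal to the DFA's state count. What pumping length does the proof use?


Pumping lemma for regular languages (standard proof):
Take p = |Q|, the number of DFA states.
Any string of length >= |Q| passes through |Q|+1 states while reading its first |Q| symbols,
so by pigeonhole some state repeats, giving the loop that can be pumped.
Here |Q| = 4
Therefore the proof uses p = 4

4


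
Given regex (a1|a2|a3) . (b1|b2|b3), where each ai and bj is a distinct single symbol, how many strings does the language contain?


First group: 3 alternatives
Second group: 3 alternatives
Concatenation: each choice from group 1 pairs with each from group 2
Total = 3 x 3 = 9

9


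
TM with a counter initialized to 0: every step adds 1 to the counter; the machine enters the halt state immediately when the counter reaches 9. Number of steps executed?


Counter starts at 0. Counting sequence:
  Step 1: counter = 1
  Step 2: counter = 2
  Step 3: counter = 3
  Step 4: counter = 4
  Step 5: counter = 5
  Step 6: counter = 6
  ...
  Step 9: counter = 9
Counter reached 9 -> halt
Total steps = 9

9


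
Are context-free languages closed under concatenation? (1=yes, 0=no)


CFL closure properties:
  Closed under: union, concatenation, Kleene star
  NOT closed under: intersection, complement
Operation 'concatenation' is in closed list -> Yes (closed)

1


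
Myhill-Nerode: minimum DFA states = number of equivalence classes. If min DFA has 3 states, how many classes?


Myhill-Nerode theorem:
Number of equivalence classes = number of states in minimal DFA
Minimal DFA states = 3
Therefore equivalence classes = 3

3


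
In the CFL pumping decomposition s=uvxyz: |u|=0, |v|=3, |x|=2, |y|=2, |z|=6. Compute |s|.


|s| = |u| + |v| + |x| + |y| + |z|
= 0 + 3 + 2 + 2 + 6
= 3 + 2 + 8
= 5 + 8
= 13

13


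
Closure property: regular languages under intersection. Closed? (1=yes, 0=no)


Regular languages are closed under:
- Union (DFA product construction)
- Intersection (DFA product construction)
- Complement (swap accept/reject states)
- Concatenation (NFA construction)
- Kleene star (NFA construction)
intersection is in this list
Therefore: closed

1


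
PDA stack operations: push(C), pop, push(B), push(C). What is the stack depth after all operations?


Tracing stack operations:
  push(C) -> stack = [C], depth=1
  pop -> removed C, stack = [], depth=0
  push(B) -> stack = [B], depth=1
  push(C) -> stack = [B,C], depth=2
Final depth = 2

2


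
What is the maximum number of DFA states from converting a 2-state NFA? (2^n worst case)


NFA has 2 states
Subset construction: each DFA state = subset of NFA states
Maximum subsets = 2^2
2^2 = 4

4


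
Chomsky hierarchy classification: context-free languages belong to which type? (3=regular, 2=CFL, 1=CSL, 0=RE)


Chomsky hierarchy levels:
  Type 3: Regular (DFA/NFA/regex)
  Type 2: Context-free (PDA)
  Type 1: Context-sensitive
  Type 0: Recursively enumerable (TM)
'context-free' corresponds to Type 2

2


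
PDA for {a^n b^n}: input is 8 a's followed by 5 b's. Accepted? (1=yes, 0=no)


Language requires equal numbers of a's and b's
PDA pushes for each 'a', pops for each 'b'
Number of a's = 8
Number of b's = 5
8 != 5 -> Reject

0


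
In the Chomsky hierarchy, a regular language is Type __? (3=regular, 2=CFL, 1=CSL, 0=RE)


Chomsky hierarchy levels:
  Type 3: Regular (DFA/NFA/regex)
  Type 2: Context-free (PDA)
  Type 1: Context-sensitive
  Type 0: Recursively enumerable (TM)
'regular' corresponds to Type 3

3


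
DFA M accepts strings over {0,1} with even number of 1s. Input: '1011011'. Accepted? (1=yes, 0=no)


DFA has 2 states: q_even (start, accept=yes) and q_odd
Processing string '1011011' character by character:
  Position 0: read '1', 1-count=1 -> q_odd
  Position 1: read '0', 1-count=1 -> q_odd (no change)
  Position 2: read '1', 1-count=2 -> q_even
  Position 3: read '1', 1-count=3 -> q_odd
  Position 4: read '0', 1-count=3 -> q_odd (no change)
  Position 5: read '1', 1-count=4 -> q_even
  Position 6: read '1', 1-count=5 -> q_odd
Final state: q_odd, total 1s = 5 (odd); the DFA requires an even count -> reject

0


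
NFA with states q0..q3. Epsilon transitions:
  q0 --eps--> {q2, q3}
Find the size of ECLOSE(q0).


Starting from q0
Initialize closure = {q0}
Follow epsilon from q0 -> add q2
Follow epsilon from q0 -> add q3
Final closure: {q0, q2, q3}
Size = 3

3


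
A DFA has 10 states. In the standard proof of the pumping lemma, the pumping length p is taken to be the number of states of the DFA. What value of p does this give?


Pumping lemma for regular languages (standard proof):
Take p = |Q|, the number of DFA states.
Any string of length >= |Q| passes through |Q|+1 states while reading its first |Q| symbols,
so by pigeonhole some state repeats, giving the loop that can be pumped.
Here |Q| = 10
Therefore the proof uses p = 10

10


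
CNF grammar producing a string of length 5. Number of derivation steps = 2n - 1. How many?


Chomsky Normal Form derivation:
String length n = 5
Each step either:
  - Splits a nonterminal into two (n-1 such steps)
  - Converts a nonterminal to terminal (n such steps)
Total = (n-1) + n = 2n - 1
= 2(5) - 1
= 10 - 1
= 9

9


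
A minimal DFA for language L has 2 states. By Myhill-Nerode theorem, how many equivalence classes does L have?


Myhill-Nerode theorem:
Number of equivalence classes = number of states in minimal DFA
Minimal DFA states = 2
Therefore equivalence classes = 2

2


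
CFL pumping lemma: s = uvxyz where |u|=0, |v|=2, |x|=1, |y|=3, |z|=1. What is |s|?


|s| = |u| + |v| + |x| + |y| + |z|
= 0 + 2 + 1 + 3 + 1
= 2 + 1 + 4
= 3 + 4
= 7

7


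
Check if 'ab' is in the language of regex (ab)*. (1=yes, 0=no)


Pattern: (ab)*
String: 'ab'
Pattern requires: zero or more repetitions of 'ab'
Pairs: ['ab']
All pairs are 'ab'? Yes
Result: 1

1


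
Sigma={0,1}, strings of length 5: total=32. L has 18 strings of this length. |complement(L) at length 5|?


Alphabet: {0,1}
String length: 5
Total strings of length 5 = 2^5 = 32
Strings in L = 18
Complement = total - |L|
= 32 - 18
= 14

14


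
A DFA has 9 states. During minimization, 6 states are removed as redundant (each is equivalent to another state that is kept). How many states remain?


Original DFA: 9 states
Redundant states removed: 6
Minimized states = original - removed
= 9 - 6
= 3

3


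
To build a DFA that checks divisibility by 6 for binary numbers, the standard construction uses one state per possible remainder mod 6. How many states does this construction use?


Divisibility by 6 is tracked via the remainder mod 6: 0, 1, ..., 5
The construction assigns one state to each remainder
Number of remainders = 6

6


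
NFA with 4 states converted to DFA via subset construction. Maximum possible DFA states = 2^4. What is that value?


NFA has 4 states
Subset construction: each DFA state = subset of NFA states
Maximum subsets = 2^4
2^4 = 16

16


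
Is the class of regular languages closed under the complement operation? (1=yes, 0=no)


Regular languages are closed under:
- Union (DFA product construction)
- Intersection (DFA product construction)
- Complement (swap accept/reject states)
- Concatenation (NFA construction)
- Kleene star (NFA construction)
complement is in this list
Therefore: closed

1


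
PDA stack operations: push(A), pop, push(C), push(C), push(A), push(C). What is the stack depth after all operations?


Tracing stack operations:
  push(A) -> stack = [A], depth=1
  pop -> removed A, stack = [], depth=0
  push(C) -> stack = [C], depth=1
  push(C) -> stack = [C,C], depth=2
  push(A) -> stack = [C,C,A], depth=3
  push(C) -> stack = [C,C,A,C], depth=4
Final depth = 4

4


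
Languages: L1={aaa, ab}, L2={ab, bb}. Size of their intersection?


L1 = {aaa, ab}
L2 = {ab, bb}
Checking each string in L1 against L2:
  'aaa': in L2? No
  'ab': in L2? Yes
Intersection = {ab}
|L1 ∩ L2| = 1

1


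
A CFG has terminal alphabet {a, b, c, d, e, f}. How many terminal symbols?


Terminal symbols: a, b, c, d, e, f
Counting each: a (#1), b (#2), c (#3), d (#4), e (#5), f (#6)
Total = 6

6


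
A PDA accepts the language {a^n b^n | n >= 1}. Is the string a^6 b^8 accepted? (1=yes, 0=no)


Language requires equal numbers of a's and b's
PDA pushes for each 'a', pops for each 'b'
Number of a's = 6
Number of b's = 8
6 != 8 -> Reject

0


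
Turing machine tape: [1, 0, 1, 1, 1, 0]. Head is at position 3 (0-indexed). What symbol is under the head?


Tape: [1, 0, 1, 1, 1, 0]
Positions: 0 1 2 3 4 5
Values:    1 0 1 1 1 0
Head at position 3
tape[3] = 1

1


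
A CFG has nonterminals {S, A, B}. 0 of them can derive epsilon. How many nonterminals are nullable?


Nonterminals: {S, A, B}
A nonterminal is nullable if it can derive epsilon
Counting nullable nonterminals: 0
Total nullable = 0

0


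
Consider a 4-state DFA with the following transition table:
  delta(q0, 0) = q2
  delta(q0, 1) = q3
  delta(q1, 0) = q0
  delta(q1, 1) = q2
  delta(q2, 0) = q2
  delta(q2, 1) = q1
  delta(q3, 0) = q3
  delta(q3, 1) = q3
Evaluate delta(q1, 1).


Looking up transition function:
delta(q1, 1) in the table
Row: q1, Column: 1
Result: q2

q2


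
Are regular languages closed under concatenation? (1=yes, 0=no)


Regular languages are closed under all standard operations:
- Union: Yes (product construction)
- Intersection: Yes (product construction)
- Complement: Yes (swap accept/reject)
- Concatenation: Yes (NFA construction)
Operation: concatenation -> Closed

1


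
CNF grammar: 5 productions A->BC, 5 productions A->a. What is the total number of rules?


CNF allows two rule forms:
  A -> BC (binary): 5 rules
  A -> a (terminal): 5 rules
Total = 5 + 5 = 10

10


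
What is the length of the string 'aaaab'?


String: 'aaaab'
Counting characters:
  'a' appears 4 time(s)
  'b' appears 1 time(s)
Total length = 4 + 1 = 5

5


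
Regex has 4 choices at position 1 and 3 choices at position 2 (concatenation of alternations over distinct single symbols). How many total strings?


First group: 4 alternatives
Second group: 3 alternatives
Concatenation: each choice from group 1 pairs with each from group 2
Total = 4 x 3 = 12

12


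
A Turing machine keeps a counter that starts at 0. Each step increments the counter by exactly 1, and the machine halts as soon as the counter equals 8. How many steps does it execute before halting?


Counter starts at 0. Counting sequence:
  Step 1: counter = 1
  Step 2: counter = 2
  Step 3: counter = 3
  Step 4: counter = 4
  Step 5: counter = 5
  Step 6: counter = 6
  Step 7: counter = 7
  Step 8: counter = 8
Counter reached 8 -> halt
Total steps = 8

8


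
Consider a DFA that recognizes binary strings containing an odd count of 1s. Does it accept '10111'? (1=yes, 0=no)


DFA has 2 states: q_even (start, accept=no) and q_odd
Processing string '10111' character by character:
  Position 0: read '1', 1-count=1 -> q_odd
  Position 1: read '0', 1-count=1 -> q_odd (no change)
  Position 2: read '1', 1-count=2 -> q_even
  Position 3: read '1', 1-count=3 -> q_odd
  Position 4: read '1', 1-count=4 -> q_even
Final state: q_even, total 1s = 4 (even); the DFA requires an odd count -> reject

0


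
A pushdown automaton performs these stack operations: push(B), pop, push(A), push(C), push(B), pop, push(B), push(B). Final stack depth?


Tracing stack operations:
  push(B) -> stack = [B], depth=1
  pop -> removed B, stack = [], depth=0
  push(A) -> stack = [A], depth=1
  push(C) -> stack = [A,C], depth=2
  push(B) -> stack = [A,C,B], depth=3
  pop -> removed B, stack = [A,C], depth=2
  push(B) -> stack = [A,C,B], depth=3
  push(B) -> stack = [A,C,B,B], depth=4
Final depth = 4

4


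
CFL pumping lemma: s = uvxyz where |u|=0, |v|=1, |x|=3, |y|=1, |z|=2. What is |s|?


|s| = |u| + |v| + |x| + |y| + |z|
= 0 + 1 + 3 + 1 + 2
= 1 + 3 + 3
= 4 + 3
= 7

7


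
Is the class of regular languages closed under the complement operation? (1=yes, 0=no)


Regular languages are closed under:
- Union (DFA product construction)
- Intersection (DFA product construction)
- Complement (swap accept/reject states)
- Concatenation (NFA construction)
- Kleene star (NFA construction)
complement is in this list
Therefore: closed

1


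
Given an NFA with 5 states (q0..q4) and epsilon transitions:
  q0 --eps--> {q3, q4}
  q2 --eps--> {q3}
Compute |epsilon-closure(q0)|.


Starting from q0
Initialize closure = {q0}
Follow epsilon from q0 -> add q3
Follow epsilon from q0 -> add q4
Final closure: {q0, q3, q4}
Size = 3

3


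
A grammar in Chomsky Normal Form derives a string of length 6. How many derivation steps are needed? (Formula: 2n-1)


Chomsky Normal Form derivation:
String length n = 6
Each step either:
  - Splits a nonterminal into two (n-1 such steps)
  - Converts a nonterminal to terminal (n such steps)
Total = (n-1) + n = 2n - 1
= 2(6) - 1
= 12 - 1
= 11

11


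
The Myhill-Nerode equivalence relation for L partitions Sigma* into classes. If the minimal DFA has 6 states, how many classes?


Myhill-Nerode theorem:
Number of equivalence classes = number of states in minimal DFA
Minimal DFA states = 6
Therefore equivalence classes = 6

6


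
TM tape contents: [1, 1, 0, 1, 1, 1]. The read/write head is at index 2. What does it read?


Tape: [1, 1, 0, 1, 1, 1]
Positions: 0 1 2 3 4 5
Values:    1 1 0 1 1 1
Head at position 2
tape[2] = 0

0


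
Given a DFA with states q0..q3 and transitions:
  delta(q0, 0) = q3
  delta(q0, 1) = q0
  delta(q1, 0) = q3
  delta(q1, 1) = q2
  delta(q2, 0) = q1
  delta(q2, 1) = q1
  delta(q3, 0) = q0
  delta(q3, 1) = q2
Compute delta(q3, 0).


Looking up transition function:
delta(q3, 0) in the table
Row: q3, Column: 0
Result: q0

q0


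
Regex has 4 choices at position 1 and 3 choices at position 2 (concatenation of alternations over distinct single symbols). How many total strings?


First group: 4 alternatives
Second group: 3 alternatives
Concatenation: each choice from group 1 pairs with each from group 2
Total = 4 x 3 = 12

12


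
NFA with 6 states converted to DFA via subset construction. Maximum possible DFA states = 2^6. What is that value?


NFA has 6 states
Subset construction: each DFA state = subset of NFA states
Maximum subsets = 2^6
2^6 = 64

64


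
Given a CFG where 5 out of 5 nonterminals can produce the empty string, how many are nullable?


Nonterminals: {S, A, B, C, D}
A nonterminal is nullable if it can derive epsilon
Counting nullable nonterminals: 5
Total nullable = 5

5


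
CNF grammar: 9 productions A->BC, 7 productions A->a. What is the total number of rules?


CNF allows two rule forms:
  A -> BC (binary): 9 rules
  A -> a (terminal): 7 rules
Total = 9 + 7 = 16

16


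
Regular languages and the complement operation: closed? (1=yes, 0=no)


Regular languages are closed under all standard operations:
- Union: Yes (product construction)
- Intersection: Yes (product construction)
- Complement: Yes (swap accept/reject)
- Concatenation: Yes (NFA construction)
Operation: complement -> Closed

1


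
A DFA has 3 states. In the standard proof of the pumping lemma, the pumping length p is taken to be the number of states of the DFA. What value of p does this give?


Pumping lemma for regular languages (standard proof):
Take p = |Q|, the number of DFA states.
Any string of length >= |Q| passes through |Q|+1 states while reading its first |Q| symbols,
so by pigeonhole some state repeats, giving the loop that can be pumped.
Here |Q| = 3
Therefore the proof uses p = 3

3


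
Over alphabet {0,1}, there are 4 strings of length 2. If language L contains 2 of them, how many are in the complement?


Alphabet: {0,1}
String length: 2
Total strings of length 2 = 2^2 = 4
Strings in L = 2
Complement = total - |L|
= 4 - 2
= 2

2


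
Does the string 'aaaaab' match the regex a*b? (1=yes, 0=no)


Pattern: a*b
String: 'aaaaab'
Pattern requires: zero or more 'a's followed by exactly one 'b'
Found 5 leading 'a's
Remaining: 'b'
Remaining is exactly 'b' -> match
Result: 1

1


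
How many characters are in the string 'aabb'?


String: 'aabb'
Counting characters:
  'a' appears 2 time(s)
  'b' appears 2 time(s)
Total length = 2 + 2 = 4

4


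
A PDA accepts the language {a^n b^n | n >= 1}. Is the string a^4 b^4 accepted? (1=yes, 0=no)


Language requires equal numbers of a's and b's
PDA pushes for each 'a', pops for each 'b'
Number of a's = 4
Number of b's = 4
4 == 4 -> Accept

1


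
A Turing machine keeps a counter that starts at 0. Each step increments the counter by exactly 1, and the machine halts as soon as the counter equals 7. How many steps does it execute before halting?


Counter starts at 0. Counting sequence:
  Step 1: counter = 1
  Step 2: counter = 2
  Step 3: counter = 3
  Step 4: counter = 4
  Step 5: counter = 5
  Step 6: counter = 6
  Step 7: counter = 7
Counter reached 7 -> halt
Total steps = 7

7


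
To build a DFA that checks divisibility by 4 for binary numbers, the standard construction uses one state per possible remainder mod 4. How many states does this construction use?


Divisibility by 4 is tracked via the remainder mod 4: 0, 1, ..., 3
The construction assigns one state to each remainder
Number of remainders = 4

4


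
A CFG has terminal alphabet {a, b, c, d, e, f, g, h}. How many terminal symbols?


Terminal symbols: a, b, c, d, e, f, g, h
Counting each: a (#1), b (#2), c (#3), d (#4), e (#5), f (#6), g (#7), h (#8)
Total = 8

8


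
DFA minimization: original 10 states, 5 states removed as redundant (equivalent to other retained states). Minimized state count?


Original DFA: 10 states
Redundant states removed: 5
Minimized states = original - removed
= 10 - 5
= 5

5


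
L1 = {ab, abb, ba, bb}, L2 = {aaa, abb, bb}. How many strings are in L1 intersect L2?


L1 = {ab, abb, ba, bb}
L2 = {aaa, abb, bb}
Checking each string in L1 against L2:
  'ab': in L2? No
  'abb': in L2? Yes
  'ba': in L2? No
  'bb': in L2? Yes
Intersection = {abb, bb}
|L1 ∩ L2| = 2

2


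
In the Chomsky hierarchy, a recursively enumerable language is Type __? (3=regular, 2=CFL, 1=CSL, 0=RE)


Chomsky hierarchy levels:
  Type 3: Regular (DFA/NFA/regex)
  Type 2: Context-free (PDA)
  Type 1: Context-sensitive
  Type 0: Recursively enumerable (TM)
'recursively enumerable' corresponds to Type 0

0


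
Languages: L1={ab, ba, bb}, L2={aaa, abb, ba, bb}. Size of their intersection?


L1 = {ab, ba, bb}
L2 = {aaa, abb, ba, bb}
Checking each string in L1 against L2:
  'ab': in L2? No
  'ba': in L2? Yes
  'bb': in L2? Yes
Intersection = {ba, bb}
|L1 ∩ L2| = 2

2


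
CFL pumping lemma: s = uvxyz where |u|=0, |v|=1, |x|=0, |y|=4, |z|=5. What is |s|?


|s| = |u| + |v| + |x| + |y| + |z|
= 0 + 1 + 0 + 4 + 5
= 1 + 0 + 9
= 1 + 9
= 10

10


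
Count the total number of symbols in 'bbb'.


String: 'bbb'
Counting characters:
  'b' appears 3 time(s)
Total length = 0 + 3 = 3

3


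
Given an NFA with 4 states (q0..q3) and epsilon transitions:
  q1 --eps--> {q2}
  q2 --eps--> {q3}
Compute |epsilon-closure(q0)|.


Starting from q0
Initialize closure = {q0}
q0 has no outgoing epsilon transitions -> nothing to add
Final closure: {q0}
Size = 1

1


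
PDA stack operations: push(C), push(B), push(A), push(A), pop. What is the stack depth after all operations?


Tracing stack operations:
  push(C) -> stack = [C], depth=1
  push(B) -> stack = [C,B], depth=2
  push(A) -> stack = [C,B,A], depth=3
  push(A) -> stack = [C,B,A,A], depth=4
  pop -> removed A, stack = [C,B,A], depth=3
Final depth = 3

3


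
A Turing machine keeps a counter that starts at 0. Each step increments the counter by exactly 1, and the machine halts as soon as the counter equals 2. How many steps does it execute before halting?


Counter starts at 0. Counting sequence:
  Step 1: counter = 1
  Step 2: counter = 2
Counter reached 2 -> halt
Total steps = 2

2


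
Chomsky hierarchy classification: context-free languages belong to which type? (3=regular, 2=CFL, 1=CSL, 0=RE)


Chomsky hierarchy levels:
  Type 3: Regular (DFA/NFA/regex)
  Type 2: Context-free (PDA)
  Type 1: Context-sensitive
  Type 0: Recursively enumerable (TM)
'context-free' corresponds to Type 2

2


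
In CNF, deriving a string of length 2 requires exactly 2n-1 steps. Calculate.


Chomsky Normal Form derivation:
String length n = 2
Each step either:
  - Splits a nonterminal into two (n-1 such steps)
  - Converts a nonterminal to terminal (n such steps)
Total = (n-1) + n = 2n - 1
= 2(2) - 1
= 4 - 1
= 3

3


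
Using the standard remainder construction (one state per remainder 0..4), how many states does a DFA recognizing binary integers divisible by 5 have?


Divisibility by 5 is tracked via the remainder mod 5: 0, 1, ..., 4
The construction assigns one state to each remainder
Number of remainders = 5

5


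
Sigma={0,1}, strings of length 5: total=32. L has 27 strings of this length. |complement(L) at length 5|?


Alphabet: {0,1}
String length: 5
Total strings of length 5 = 2^5 = 32
Strings in L = 27
Complement = total - |L|
= 32 - 27
= 5

5


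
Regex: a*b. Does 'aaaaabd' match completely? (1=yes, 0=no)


Pattern: a*b
String: 'aaaaabd'
Pattern requires: zero or more 'a's followed by exactly one 'b'
Found 5 leading 'a's
Remaining: 'bd'
Remaining is not 'b' -> no match
Result: 0

0


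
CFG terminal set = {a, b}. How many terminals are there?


Terminal symbols: a, b
Counting each: a (#1), b (#2)
Total = 2

2


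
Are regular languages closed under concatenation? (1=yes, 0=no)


Regular languages are closed under:
- Union (DFA product construction)
- Intersection (DFA product construction)
- Complement (swap accept/reject states)
- Concatenation (NFA construction)
- Kleene star (NFA construction)
concatenation is in this list
Therefore: closed

1


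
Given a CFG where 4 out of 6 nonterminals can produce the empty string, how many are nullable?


Nonterminals: {S, A, B, C, D, E}
A nonterminal is nullable if it can derive epsilon
Counting nullable nonterminals: 4
Total nullable = 4

4


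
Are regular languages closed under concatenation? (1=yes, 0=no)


Regular languages are closed under all standard operations:
- Union: Yes (product construction)
- Intersection: Yes (product construction)
- Complement: Yes (swap accept/reject)
- Concatenation: Yes (NFA construction)
Operation: concatenation -> Closed

1


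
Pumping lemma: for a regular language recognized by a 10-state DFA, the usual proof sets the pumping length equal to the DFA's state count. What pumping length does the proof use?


Pumping lemma for regular languages (standard proof):
Take p = |Q|, the number of DFA states.
Any string of length >= |Q| passes through |Q|+1 states while reading its first |Q| symbols,
so by pigeonhole some state repeats, giving the loop that can be pumped.
Here |Q| = 10
Therefore the proof uses p = 10

10


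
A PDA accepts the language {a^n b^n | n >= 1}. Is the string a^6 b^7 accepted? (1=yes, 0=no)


Language requires equal numbers of a's and b's
PDA pushes for each 'a', pops for each 'b'
Number of a's = 6
Number of b's = 7
6 != 7 -> Reject

0


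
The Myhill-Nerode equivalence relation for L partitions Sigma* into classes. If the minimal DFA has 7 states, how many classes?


Myhill-Nerode theorem:
Number of equivalence classes = number of states in minimal DFA
Minimal DFA states = 7
Therefore equivalence classes = 7

7
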